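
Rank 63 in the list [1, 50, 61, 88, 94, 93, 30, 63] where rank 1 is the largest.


Sort descending: [94, 93, 88, 63, 61, 50, 30, 1]
Find 63 in the sorted list.
63 is at position 4.
Final answer: 4


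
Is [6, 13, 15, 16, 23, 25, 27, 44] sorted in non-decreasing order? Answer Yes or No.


Check consecutive pairs:
  6 <= 13? True
  13 <= 15? True
  15 <= 16? True
  16 <= 23? True
  23 <= 25? True
  25 <= 27? True
  27 <= 44? True
Every consecutive pair is in order, so the list is non-decreasing.
Final answer: Yes


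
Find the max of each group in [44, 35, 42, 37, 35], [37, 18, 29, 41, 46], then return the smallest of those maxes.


Find max of each group:
  Group 1: [44, 35, 42, 37, 35] -> max = 44
  Group 2: [37, 18, 29, 41, 46] -> max = 46
Maxes: [44, 46]
Minimum of maxes = 44
Final answer: 44


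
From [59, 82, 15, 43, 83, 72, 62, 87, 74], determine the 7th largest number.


Sort descending: [87, 83, 82, 74, 72, 62, 59, 43, 15]
The 7th element (1-indexed) is at index 6.
Value = 59
Final answer: 59


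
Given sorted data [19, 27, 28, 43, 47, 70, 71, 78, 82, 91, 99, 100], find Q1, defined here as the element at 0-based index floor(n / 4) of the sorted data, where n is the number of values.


The list has n = 12 elements.
Q1 index = floor(12 / 4) = floor(3) = 3
Counting from index 0 in the sorted data, the element at index 3 is 43.
Final answer: 43


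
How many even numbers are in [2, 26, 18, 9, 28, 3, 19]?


Check each element:
  2 is even
  26 is even
  18 is even
  9 is odd
  28 is even
  3 is odd
  19 is odd
Evens: [2, 26, 18, 28]
Count of evens = 4
Final answer: 4


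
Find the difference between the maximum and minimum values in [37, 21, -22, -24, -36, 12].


Maximum value: 37
Minimum value: -36
Range = 37 - (-36) = 73
Final answer: 73


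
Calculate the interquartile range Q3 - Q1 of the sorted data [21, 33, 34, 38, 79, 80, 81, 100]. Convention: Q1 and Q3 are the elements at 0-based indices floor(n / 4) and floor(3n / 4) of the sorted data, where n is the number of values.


The data has n = 8 elements.
Q1 index = floor(8 / 4) = floor(2) = 2; Q3 index = floor(3 * 8 / 4) = floor(6) = 6
Q1 = element at index 2 = 34
Q3 = element at index 6 = 81
IQR = 81 - 34 = 47
Final answer: 47


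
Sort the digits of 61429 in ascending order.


The number 61429 has digits: 6, 1, 4, 2, 9
Sorted: 1, 2, 4, 6, 9
Joining the sorted digits gives the result.
Final answer: 12469


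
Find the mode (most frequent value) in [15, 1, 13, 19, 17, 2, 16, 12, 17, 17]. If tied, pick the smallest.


Count the frequency of each value:
  1 appears 1 time(s)
  2 appears 1 time(s)
  12 appears 1 time(s)
  13 appears 1 time(s)
  15 appears 1 time(s)
  16 appears 1 time(s)
  17 appears 3 time(s)
  19 appears 1 time(s)
Maximum frequency is 3.
Only 17 reaches that frequency, so it is the mode.
Final answer: 17


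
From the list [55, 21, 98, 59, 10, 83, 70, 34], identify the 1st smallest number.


Sort ascending: [10, 21, 34, 55, 59, 70, 83, 98]
The 1st element (1-indexed) is at index 0.
Value = 10
Final answer: 10


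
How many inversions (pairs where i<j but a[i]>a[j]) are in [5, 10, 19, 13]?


For each element, count the later elements that are smaller than it:
  5 (index 0): smaller elements after it = [] -> 0
  10 (index 1): smaller elements after it = [] -> 0
  19 (index 2): smaller elements after it = [13] -> 1
Total inversions = 0 + 0 + 1 = 1
Final answer: 1


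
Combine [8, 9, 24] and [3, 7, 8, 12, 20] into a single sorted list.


List A: [8, 9, 24]
List B: [3, 7, 8, 12, 20]
Repeatedly compare the front elements and take the smaller:
  8 vs 3 -> take 3
  8 vs 7 -> take 7
  8 vs 8 -> take 8
  9 vs 8 -> take 8
  9 vs 12 -> take 9
  24 vs 12 -> take 12
  24 vs 20 -> take 20
  B is exhausted; append the rest of A: [24]
Final answer: [3, 7, 8, 8, 9, 12, 20, 24]


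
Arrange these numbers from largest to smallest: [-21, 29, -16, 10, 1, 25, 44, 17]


Original list: [-21, 29, -16, 10, 1, 25, 44, 17]
Repeatedly take the largest remaining element:
  Remaining [-21, 29, -16, 10, 1, 25, 44, 17] -> largest is 44
  Remaining [-21, 29, -16, 10, 1, 25, 17] -> largest is 29
  Remaining [-21, -16, 10, 1, 25, 17] -> largest is 25
  Remaining [-21, -16, 10, 1, 17] -> largest is 17
  Remaining [-21, -16, 10, 1] -> largest is 10
  Remaining [-21, -16, 1] -> largest is 1
  Remaining [-21, -16] -> largest is -16
  Remaining [-21] -> largest is -21
Collecting the picks in order gives the descending list.
Final answer: [44, 29, 25, 17, 10, 1, -16, -21]


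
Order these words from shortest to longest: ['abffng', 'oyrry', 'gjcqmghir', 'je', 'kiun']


Compute lengths:
  'abffng' has length 6
  'oyrry' has length 5
  'gjcqmghir' has length 9
  'je' has length 2
  'kiun' has length 4
Lengths in increasing order: 2 < 4 < 5 < 6 < 9
Listing the words in that order gives the answer.
Final answer: ['je', 'kiun', 'oyrry', 'abffng', 'gjcqmghir']


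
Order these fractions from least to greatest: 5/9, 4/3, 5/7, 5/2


Convert to decimal for comparison:
  5/9 = 0.5556
  4/3 = 1.3333
  5/7 = 0.7143
  5/2 = 2.5
Decimals in increasing order: 0.5556 < 0.7143 < 1.3333 < 2.5
Writing each back as its fraction gives the sorted order.
Final answer: 5/9, 5/7, 4/3, 5/2


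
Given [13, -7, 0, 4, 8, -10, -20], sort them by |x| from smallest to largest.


Compute absolute values:
  |13| = 13
  |-7| = 7
  |0| = 0
  |4| = 4
  |8| = 8
  |-10| = 10
  |-20| = 20
Absolute values in increasing order: 0 < 4 < 7 < 8 < 10 < 13 < 20
Listing the original numbers in that order gives the answer.
Final answer: [0, 4, -7, 8, -10, 13, -20]


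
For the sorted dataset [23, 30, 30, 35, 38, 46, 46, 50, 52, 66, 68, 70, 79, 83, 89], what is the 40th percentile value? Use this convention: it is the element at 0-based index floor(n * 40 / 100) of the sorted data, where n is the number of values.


The dataset has n = 15 elements.
Index = floor(15 * 40 / 100) = floor(600 / 100) = floor(6) = 6
Counting from index 0 in the sorted data, the element at index 6 is 46.
Final answer: 46


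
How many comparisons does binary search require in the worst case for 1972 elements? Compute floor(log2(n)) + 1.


Binary search halves the search space each step.
Maximum comparisons = floor(log2(1972)) + 1
log2(1972) = 10.9454
floor(log2(1972)) = 10, so 10 + 1 = 11
Final answer: 11


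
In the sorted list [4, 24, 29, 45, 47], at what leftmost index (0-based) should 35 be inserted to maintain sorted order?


List is sorted: [4, 24, 29, 45, 47]
We need the leftmost position where 35 can be inserted, i.e. the first index whose element is >= 35 (or the end of the list if none is).
Binary search with low=0, high=5 (0-based indices):
  low=0, high=5, mid=2: a[2]=29 < 35, so low = 3
  low=3, high=5, mid=4: a[4]=47 >= 35, so high = 4
  low=3, high=4, mid=3: a[3]=45 >= 35, so high = 3
Now low = high = 3, so the insertion index is 3.
Final answer: 3


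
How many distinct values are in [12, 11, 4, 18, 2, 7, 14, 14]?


List all unique values:
Distinct values: [2, 4, 7, 11, 12, 14, 18]
Count = 7
Final answer: 7


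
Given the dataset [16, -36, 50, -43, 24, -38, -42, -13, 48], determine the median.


First, sort the list: [-43, -42, -38, -36, -13, 16, 24, 48, 50]
The list has 9 elements (odd count).
The middle index is 4 (0-based), and the element there is -13.
Final answer: -13


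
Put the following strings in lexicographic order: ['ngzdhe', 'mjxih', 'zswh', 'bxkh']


Compare strings character by character (the first differing letter decides):
  'bxkh' < 'mjxih' since 'b' < 'm' at position 1
  'mjxih' < 'ngzdhe' since 'm' < 'n' at position 1
  'ngzdhe' < 'zswh' since 'n' < 'z' at position 1
Chaining these comparisons gives the alphabetical order.
Final answer: ['bxkh', 'mjxih', 'ngzdhe', 'zswh']


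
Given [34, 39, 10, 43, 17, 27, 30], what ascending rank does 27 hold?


Sort ascending: [10, 17, 27, 30, 34, 39, 43]
Find 27 in the sorted list.
27 is at position 3 (1-indexed).
Final answer: 3


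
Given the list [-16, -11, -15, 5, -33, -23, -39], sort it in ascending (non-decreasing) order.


Original list: [-16, -11, -15, 5, -33, -23, -39]
Repeatedly take the smallest remaining element:
  Remaining [-16, -11, -15, 5, -33, -23, -39] -> smallest is -39
  Remaining [-16, -11, -15, 5, -33, -23] -> smallest is -33
  Remaining [-16, -11, -15, 5, -23] -> smallest is -23
  Remaining [-16, -11, -15, 5] -> smallest is -16
  Remaining [-11, -15, 5] -> smallest is -15
  Remaining [-11, 5] -> smallest is -11
  Remaining [5] -> smallest is 5
Collecting the picks in order gives the sorted list.
Final answer: [-39, -33, -23, -16, -15, -11, 5]


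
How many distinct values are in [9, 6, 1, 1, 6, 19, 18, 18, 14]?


List all unique values:
Distinct values: [1, 6, 9, 14, 18, 19]
Count = 6
Final answer: 6


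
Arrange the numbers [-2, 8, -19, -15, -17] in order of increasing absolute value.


Compute absolute values:
  |-2| = 2
  |8| = 8
  |-19| = 19
  |-15| = 15
  |-17| = 17
Absolute values in increasing order: 2 < 8 < 15 < 17 < 19
Listing the original numbers in that order gives the answer.
Final answer: [-2, 8, -15, -17, -19]


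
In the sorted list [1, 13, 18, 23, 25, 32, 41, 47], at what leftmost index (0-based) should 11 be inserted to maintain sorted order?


List is sorted: [1, 13, 18, 23, 25, 32, 41, 47]
We need the leftmost position where 11 can be inserted, i.e. the first index whose element is >= 11 (or the end of the list if none is).
Binary search with low=0, high=8 (0-based indices):
  low=0, high=8, mid=4: a[4]=25 >= 11, so high = 4
  low=0, high=4, mid=2: a[2]=18 >= 11, so high = 2
  low=0, high=2, mid=1: a[1]=13 >= 11, so high = 1
  low=0, high=1, mid=0: a[0]=1 < 11, so low = 1
Now low = high = 1, so the insertion index is 1.
Final answer: 1


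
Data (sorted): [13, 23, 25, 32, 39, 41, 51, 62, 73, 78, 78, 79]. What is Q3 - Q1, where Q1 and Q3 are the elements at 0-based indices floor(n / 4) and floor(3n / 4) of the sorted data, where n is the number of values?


The data has n = 12 elements.
Q1 index = floor(12 / 4) = floor(3) = 3; Q3 index = floor(3 * 12 / 4) = floor(9) = 9
Q1 = element at index 3 = 32
Q3 = element at index 9 = 78
IQR = 78 - 32 = 46
Final answer: 46


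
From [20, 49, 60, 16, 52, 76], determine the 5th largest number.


Sort descending: [76, 60, 52, 49, 20, 16]
The 5th element (1-indexed) is at index 4.
Value = 20
Final answer: 20


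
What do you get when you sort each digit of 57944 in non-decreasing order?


The number 57944 has digits: 5, 7, 9, 4, 4
Sorted: 4, 4, 5, 7, 9
Joining the sorted digits gives the result.
Final answer: 44579


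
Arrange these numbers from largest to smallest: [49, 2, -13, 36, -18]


Original list: [49, 2, -13, 36, -18]
Repeatedly take the largest remaining element:
  Remaining [49, 2, -13, 36, -18] -> largest is 49
  Remaining [2, -13, 36, -18] -> largest is 36
  Remaining [2, -13, -18] -> largest is 2
  Remaining [-13, -18] -> largest is -13
  Remaining [-18] -> largest is -18
Collecting the picks in order gives the descending list.
Final answer: [49, 36, 2, -13, -18]


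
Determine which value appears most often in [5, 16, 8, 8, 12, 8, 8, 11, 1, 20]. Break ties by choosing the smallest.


Count the frequency of each value:
  1 appears 1 time(s)
  5 appears 1 time(s)
  8 appears 4 time(s)
  11 appears 1 time(s)
  12 appears 1 time(s)
  16 appears 1 time(s)
  20 appears 1 time(s)
Maximum frequency is 4.
Only 8 reaches that frequency, so it is the mode.
Final answer: 8


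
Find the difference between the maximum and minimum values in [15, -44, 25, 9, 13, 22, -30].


Maximum value: 25
Minimum value: -44
Range = 25 - (-44) = 69
Final answer: 69


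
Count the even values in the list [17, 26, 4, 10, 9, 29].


Check each element:
  17 is odd
  26 is even
  4 is even
  10 is even
  9 is odd
  29 is odd
Evens: [26, 4, 10]
Count of evens = 3
Final answer: 3


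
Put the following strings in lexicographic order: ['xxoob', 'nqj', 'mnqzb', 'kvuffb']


Compare strings character by character (the first differing letter decides):
  'kvuffb' < 'mnqzb' since 'k' < 'm' at position 1
  'mnqzb' < 'nqj' since 'm' < 'n' at position 1
  'nqj' < 'xxoob' since 'n' < 'x' at position 1
Chaining these comparisons gives the alphabetical order.
Final answer: ['kvuffb', 'mnqzb', 'nqj', 'xxoob']


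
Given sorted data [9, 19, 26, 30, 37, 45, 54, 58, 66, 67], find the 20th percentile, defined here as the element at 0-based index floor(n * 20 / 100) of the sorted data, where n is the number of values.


The dataset has n = 10 elements.
Index = floor(10 * 20 / 100) = floor(200 / 100) = floor(2) = 2
Counting from index 0 in the sorted data, the element at index 2 is 26.
Final answer: 26


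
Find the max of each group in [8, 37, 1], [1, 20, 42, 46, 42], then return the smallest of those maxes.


Find max of each group:
  Group 1: [8, 37, 1] -> max = 37
  Group 2: [1, 20, 42, 46, 42] -> max = 46
Maxes: [37, 46]
Minimum of maxes = 37
Final answer: 37


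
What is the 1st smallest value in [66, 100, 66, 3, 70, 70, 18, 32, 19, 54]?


Sort ascending: [3, 18, 19, 32, 54, 66, 66, 70, 70, 100]
The 1st element (1-indexed) is at index 0.
Value = 3
Final answer: 3


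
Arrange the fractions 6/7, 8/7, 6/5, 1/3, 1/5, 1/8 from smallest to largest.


Convert to decimal for comparison:
  6/7 = 0.8571
  8/7 = 1.1429
  6/5 = 1.2
  1/3 = 0.3333
  1/5 = 0.2
  1/8 = 0.125
Decimals in increasing order: 0.125 < 0.2 < 0.3333 < 0.8571 < 1.1429 < 1.2
Writing each back as its fraction gives the sorted order.
Final answer: 1/8, 1/5, 1/3, 6/7, 8/7, 6/5


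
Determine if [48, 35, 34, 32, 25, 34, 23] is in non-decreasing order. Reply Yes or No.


Check consecutive pairs:
  48 <= 35? False
  35 <= 34? False
  34 <= 32? False
  32 <= 25? False
  25 <= 34? True
  34 <= 23? False
5 consecutive pair(s) are out of order, so the list is not sorted.
Final answer: No


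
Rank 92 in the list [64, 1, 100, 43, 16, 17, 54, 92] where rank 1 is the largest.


Sort descending: [100, 92, 64, 54, 43, 17, 16, 1]
Find 92 in the sorted list.
92 is at position 2.
Final answer: 2


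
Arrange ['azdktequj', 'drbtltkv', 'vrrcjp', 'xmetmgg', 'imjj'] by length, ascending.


Compute lengths:
  'azdktequj' has length 9
  'drbtltkv' has length 8
  'vrrcjp' has length 6
  'xmetmgg' has length 7
  'imjj' has length 4
Lengths in increasing order: 4 < 6 < 7 < 8 < 9
Listing the words in that order gives the answer.
Final answer: ['imjj', 'vrrcjp', 'xmetmgg', 'drbtltkv', 'azdktequj']


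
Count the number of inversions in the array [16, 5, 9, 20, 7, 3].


For each element, count the later elements that are smaller than it:
  16 (index 0): smaller elements after it = [5, 9, 7, 3] -> 4
  5 (index 1): smaller elements after it = [3] -> 1
  9 (index 2): smaller elements after it = [7, 3] -> 2
  20 (index 3): smaller elements after it = [7, 3] -> 2
  7 (index 4): smaller elements after it = [3] -> 1
Total inversions = 4 + 1 + 2 + 2 + 1 = 10
Final answer: 10


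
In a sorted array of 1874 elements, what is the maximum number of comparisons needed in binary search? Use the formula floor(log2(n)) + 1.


Binary search halves the search space each step.
Maximum comparisons = floor(log2(1874)) + 1
log2(1874) = 10.8719
floor(log2(1874)) = 10, so 10 + 1 = 11
Final answer: 11


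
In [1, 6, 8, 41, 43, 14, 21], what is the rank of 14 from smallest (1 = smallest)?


Sort ascending: [1, 6, 8, 14, 21, 41, 43]
Find 14 in the sorted list.
14 is at position 4 (1-indexed).
Final answer: 4


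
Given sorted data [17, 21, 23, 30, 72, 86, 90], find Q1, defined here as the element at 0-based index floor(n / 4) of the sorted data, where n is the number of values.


The list has n = 7 elements.
Q1 index = floor(7 / 4) = floor(1.75) = 1
Counting from index 0 in the sorted data, the element at index 1 is 21.
Final answer: 21


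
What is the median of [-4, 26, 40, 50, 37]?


First, sort the list: [-4, 26, 37, 40, 50]
The list has 5 elements (odd count).
The middle index is 2 (0-based), and the element there is 37.
Final answer: 37


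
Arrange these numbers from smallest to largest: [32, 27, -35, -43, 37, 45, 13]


Original list: [32, 27, -35, -43, 37, 45, 13]
Repeatedly take the smallest remaining element:
  Remaining [32, 27, -35, -43, 37, 45, 13] -> smallest is -43
  Remaining [32, 27, -35, 37, 45, 13] -> smallest is -35
  Remaining [32, 27, 37, 45, 13] -> smallest is 13
  Remaining [32, 27, 37, 45] -> smallest is 27
  Remaining [32, 37, 45] -> smallest is 32
  Remaining [37, 45] -> smallest is 37
  Remaining [45] -> smallest is 45
Collecting the picks in order gives the sorted list.
Final answer: [-43, -35, 13, 27, 32, 37, 45]


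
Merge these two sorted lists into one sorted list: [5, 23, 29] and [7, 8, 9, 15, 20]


List A: [5, 23, 29]
List B: [7, 8, 9, 15, 20]
Repeatedly compare the front elements and take the smaller:
  5 vs 7 -> take 5
  23 vs 7 -> take 7
  23 vs 8 -> take 8
  23 vs 9 -> take 9
  23 vs 15 -> take 15
  23 vs 20 -> take 20
  B is exhausted; append the rest of A: [23, 29]
Final answer: [5, 7, 8, 9, 15, 20, 23, 29]


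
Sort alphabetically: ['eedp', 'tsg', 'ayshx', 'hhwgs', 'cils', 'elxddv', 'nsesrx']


Compare strings character by character (the first differing letter decides):
  'ayshx' < 'cils' since 'a' < 'c' at position 1
  'cils' < 'eedp' since 'c' < 'e' at position 1
  'eedp' < 'elxddv' since 'e' < 'l' at position 2
  'elxddv' < 'hhwgs' since 'e' < 'h' at position 1
  'hhwgs' < 'nsesrx' since 'h' < 'n' at position 1
  'nsesrx' < 'tsg' since 'n' < 't' at position 1
Chaining these comparisons gives the alphabetical order.
Final answer: ['ayshx', 'cils', 'eedp', 'elxddv', 'hhwgs', 'nsesrx', 'tsg']


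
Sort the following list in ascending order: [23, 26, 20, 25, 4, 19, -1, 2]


Original list: [23, 26, 20, 25, 4, 19, -1, 2]
Repeatedly take the smallest remaining element:
  Remaining [23, 26, 20, 25, 4, 19, -1, 2] -> smallest is -1
  Remaining [23, 26, 20, 25, 4, 19, 2] -> smallest is 2
  Remaining [23, 26, 20, 25, 4, 19] -> smallest is 4
  Remaining [23, 26, 20, 25, 19] -> smallest is 19
  Remaining [23, 26, 20, 25] -> smallest is 20
  Remaining [23, 26, 25] -> smallest is 23
  Remaining [26, 25] -> smallest is 25
  Remaining [26] -> smallest is 26
Collecting the picks in order gives the sorted list.
Final answer: [-1, 2, 4, 19, 20, 23, 25, 26]


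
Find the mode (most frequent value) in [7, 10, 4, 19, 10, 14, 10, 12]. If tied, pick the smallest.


Count the frequency of each value:
  4 appears 1 time(s)
  7 appears 1 time(s)
  10 appears 3 time(s)
  12 appears 1 time(s)
  14 appears 1 time(s)
  19 appears 1 time(s)
Maximum frequency is 3.
Only 10 reaches that frequency, so it is the mode.
Final answer: 10


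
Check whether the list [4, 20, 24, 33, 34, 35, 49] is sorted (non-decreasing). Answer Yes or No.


Check consecutive pairs:
  4 <= 20? True
  20 <= 24? True
  24 <= 33? True
  33 <= 34? True
  34 <= 35? True
  35 <= 49? True
Every consecutive pair is in order, so the list is non-decreasing.
Final answer: Yes


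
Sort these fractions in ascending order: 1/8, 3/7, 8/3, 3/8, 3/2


Convert to decimal for comparison:
  1/8 = 0.125
  3/7 = 0.4286
  8/3 = 2.6667
  3/8 = 0.375
  3/2 = 1.5
Decimals in increasing order: 0.125 < 0.375 < 0.4286 < 1.5 < 2.6667
Writing each back as its fraction gives the sorted order.
Final answer: 1/8, 3/8, 3/7, 3/2, 8/3


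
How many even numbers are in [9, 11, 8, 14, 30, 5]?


Check each element:
  9 is odd
  11 is odd
  8 is even
  14 is even
  30 is even
  5 is odd
Evens: [8, 14, 30]
Count of evens = 3
Final answer: 3


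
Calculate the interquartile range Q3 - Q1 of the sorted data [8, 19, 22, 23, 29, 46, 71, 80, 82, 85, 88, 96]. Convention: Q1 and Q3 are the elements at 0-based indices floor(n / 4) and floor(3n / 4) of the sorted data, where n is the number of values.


The data has n = 12 elements.
Q1 index = floor(12 / 4) = floor(3) = 3; Q3 index = floor(3 * 12 / 4) = floor(9) = 9
Q1 = element at index 3 = 23
Q3 = element at index 9 = 85
IQR = 85 - 23 = 62
Final answer: 62


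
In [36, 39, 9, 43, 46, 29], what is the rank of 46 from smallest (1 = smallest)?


Sort ascending: [9, 29, 36, 39, 43, 46]
Find 46 in the sorted list.
46 is at position 6 (1-indexed).
Final answer: 6


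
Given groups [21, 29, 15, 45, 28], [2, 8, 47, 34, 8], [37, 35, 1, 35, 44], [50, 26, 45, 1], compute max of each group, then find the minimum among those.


Find max of each group:
  Group 1: [21, 29, 15, 45, 28] -> max = 45
  Group 2: [2, 8, 47, 34, 8] -> max = 47
  Group 3: [37, 35, 1, 35, 44] -> max = 44
  Group 4: [50, 26, 45, 1] -> max = 50
Maxes: [45, 47, 44, 50]
Minimum of maxes = 44
Final answer: 44


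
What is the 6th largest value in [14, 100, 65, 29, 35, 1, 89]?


Sort descending: [100, 89, 65, 35, 29, 14, 1]
The 6th element (1-indexed) is at index 5.
Value = 14
Final answer: 14


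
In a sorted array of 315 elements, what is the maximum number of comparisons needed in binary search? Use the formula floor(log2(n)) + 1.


Binary search halves the search space each step.
Maximum comparisons = floor(log2(315)) + 1
log2(315) = 8.2992
floor(log2(315)) = 8, so 8 + 1 = 9
Final answer: 9


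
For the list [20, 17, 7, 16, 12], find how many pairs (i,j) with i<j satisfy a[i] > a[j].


For each element, count the later elements that are smaller than it:
  20 (index 0): smaller elements after it = [17, 7, 16, 12] -> 4
  17 (index 1): smaller elements after it = [7, 16, 12] -> 3
  7 (index 2): smaller elements after it = [] -> 0
  16 (index 3): smaller elements after it = [12] -> 1
Total inversions = 4 + 3 + 0 + 1 = 8
Final answer: 8


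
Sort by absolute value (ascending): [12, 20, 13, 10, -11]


Compute absolute values:
  |12| = 12
  |20| = 20
  |13| = 13
  |10| = 10
  |-11| = 11
Absolute values in increasing order: 10 < 11 < 12 < 13 < 20
Listing the original numbers in that order gives the answer.
Final answer: [10, -11, 12, 13, 20]


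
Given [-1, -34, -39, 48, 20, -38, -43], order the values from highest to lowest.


Original list: [-1, -34, -39, 48, 20, -38, -43]
Repeatedly take the largest remaining element:
  Remaining [-1, -34, -39, 48, 20, -38, -43] -> largest is 48
  Remaining [-1, -34, -39, 20, -38, -43] -> largest is 20
  Remaining [-1, -34, -39, -38, -43] -> largest is -1
  Remaining [-34, -39, -38, -43] -> largest is -34
  Remaining [-39, -38, -43] -> largest is -38
  Remaining [-39, -43] -> largest is -39
  Remaining [-43] -> largest is -43
Collecting the picks in order gives the descending list.
Final answer: [48, 20, -1, -34, -38, -39, -43]


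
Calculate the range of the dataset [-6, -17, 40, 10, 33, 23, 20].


Maximum value: 40
Minimum value: -17
Range = 40 - (-17) = 57
Final answer: 57


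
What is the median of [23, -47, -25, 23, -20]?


First, sort the list: [-47, -25, -20, 23, 23]
The list has 5 elements (odd count).
The middle index is 2 (0-based), and the element there is -20.
Final answer: -20


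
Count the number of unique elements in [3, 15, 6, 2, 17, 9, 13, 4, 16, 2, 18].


List all unique values:
Distinct values: [2, 3, 4, 6, 9, 13, 15, 16, 17, 18]
Count = 10
Final answer: 10


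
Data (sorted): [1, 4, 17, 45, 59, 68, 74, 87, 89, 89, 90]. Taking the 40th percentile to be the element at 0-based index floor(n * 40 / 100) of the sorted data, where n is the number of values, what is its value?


The dataset has n = 11 elements.
Index = floor(11 * 40 / 100) = floor(440 / 100) = floor(4.4) = 4
Counting from index 0 in the sorted data, the element at index 4 is 59.
Final answer: 59


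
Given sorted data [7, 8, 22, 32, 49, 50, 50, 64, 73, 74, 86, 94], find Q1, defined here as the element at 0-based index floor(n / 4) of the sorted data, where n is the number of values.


The list has n = 12 elements.
Q1 index = floor(12 / 4) = floor(3) = 3
Counting from index 0 in the sorted data, the element at index 3 is 32.
Final answer: 32


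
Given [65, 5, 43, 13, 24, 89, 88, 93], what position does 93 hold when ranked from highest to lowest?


Sort descending: [93, 89, 88, 65, 43, 24, 13, 5]
Find 93 in the sorted list.
93 is at position 1.
Final answer: 1


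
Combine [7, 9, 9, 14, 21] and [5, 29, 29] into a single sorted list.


List A: [7, 9, 9, 14, 21]
List B: [5, 29, 29]
Repeatedly compare the front elements and take the smaller:
  7 vs 5 -> take 5
  7 vs 29 -> take 7
  9 vs 29 -> take 9
  9 vs 29 -> take 9
  14 vs 29 -> take 14
  21 vs 29 -> take 21
  A is exhausted; append the rest of B: [29, 29]
Final answer: [5, 7, 9, 9, 14, 21, 29, 29]


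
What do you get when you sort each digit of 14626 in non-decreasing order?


The number 14626 has digits: 1, 4, 6, 2, 6
Sorted: 1, 2, 4, 6, 6
Joining the sorted digits gives the result.
Final answer: 12466


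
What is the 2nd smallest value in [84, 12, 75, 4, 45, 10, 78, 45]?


Sort ascending: [4, 10, 12, 45, 45, 75, 78, 84]
The 2nd element (1-indexed) is at index 1.
Value = 10
Final answer: 10


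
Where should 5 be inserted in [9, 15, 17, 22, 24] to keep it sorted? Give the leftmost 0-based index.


List is sorted: [9, 15, 17, 22, 24]
We need the leftmost position where 5 can be inserted, i.e. the first index whose element is >= 5 (or the end of the list if none is).
Binary search with low=0, high=5 (0-based indices):
  low=0, high=5, mid=2: a[2]=17 >= 5, so high = 2
  low=0, high=2, mid=1: a[1]=15 >= 5, so high = 1
  low=0, high=1, mid=0: a[0]=9 >= 5, so high = 0
Now low = high = 0, so the insertion index is 0.
Final answer: 0


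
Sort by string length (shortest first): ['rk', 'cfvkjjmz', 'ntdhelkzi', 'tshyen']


Compute lengths:
  'rk' has length 2
  'cfvkjjmz' has length 8
  'ntdhelkzi' has length 9
  'tshyen' has length 6
Lengths in increasing order: 2 < 6 < 8 < 9
Listing the words in that order gives the answer.
Final answer: ['rk', 'tshyen', 'cfvkjjmz', 'ntdhelkzi']


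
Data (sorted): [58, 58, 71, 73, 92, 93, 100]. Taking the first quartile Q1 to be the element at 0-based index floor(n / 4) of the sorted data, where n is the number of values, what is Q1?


The list has n = 7 elements.
Q1 index = floor(7 / 4) = floor(1.75) = 1
Counting from index 0 in the sorted data, the element at index 1 is 58.
Final answer: 58


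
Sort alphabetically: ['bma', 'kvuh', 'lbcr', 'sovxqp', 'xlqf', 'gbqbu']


Compare strings character by character (the first differing letter decides):
  'bma' < 'gbqbu' since 'b' < 'g' at position 1
  'gbqbu' < 'kvuh' since 'g' < 'k' at position 1
  'kvuh' < 'lbcr' since 'k' < 'l' at position 1
  'lbcr' < 'sovxqp' since 'l' < 's' at position 1
  'sovxqp' < 'xlqf' since 's' < 'x' at position 1
Chaining these comparisons gives the alphabetical order.
Final answer: ['bma', 'gbqbu', 'kvuh', 'lbcr', 'sovxqp', 'xlqf']


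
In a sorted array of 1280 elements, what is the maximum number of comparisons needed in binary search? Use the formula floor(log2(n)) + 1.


Binary search halves the search space each step.
Maximum comparisons = floor(log2(1280)) + 1
log2(1280) = 10.3219
floor(log2(1280)) = 10, so 10 + 1 = 11
Final answer: 11


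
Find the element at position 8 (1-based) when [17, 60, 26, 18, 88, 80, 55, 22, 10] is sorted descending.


Sort descending: [88, 80, 60, 55, 26, 22, 18, 17, 10]
The 8th element (1-indexed) is at index 7.
Value = 17
Final answer: 17


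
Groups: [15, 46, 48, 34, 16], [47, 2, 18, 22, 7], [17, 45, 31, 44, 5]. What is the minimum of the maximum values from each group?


Find max of each group:
  Group 1: [15, 46, 48, 34, 16] -> max = 48
  Group 2: [47, 2, 18, 22, 7] -> max = 47
  Group 3: [17, 45, 31, 44, 5] -> max = 45
Maxes: [48, 47, 45]
Minimum of maxes = 45
Final answer: 45


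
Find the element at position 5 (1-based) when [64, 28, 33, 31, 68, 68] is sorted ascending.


Sort ascending: [28, 31, 33, 64, 68, 68]
The 5th element (1-indexed) is at index 4.
Value = 68
Final answer: 68


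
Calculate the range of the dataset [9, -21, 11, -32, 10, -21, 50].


Maximum value: 50
Minimum value: -32
Range = 50 - (-32) = 82
Final answer: 82


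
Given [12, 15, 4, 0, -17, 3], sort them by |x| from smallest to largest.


Compute absolute values:
  |12| = 12
  |15| = 15
  |4| = 4
  |0| = 0
  |-17| = 17
  |3| = 3
Absolute values in increasing order: 0 < 3 < 4 < 12 < 15 < 17
Listing the original numbers in that order gives the answer.
Final answer: [0, 3, 4, 12, 15, -17]


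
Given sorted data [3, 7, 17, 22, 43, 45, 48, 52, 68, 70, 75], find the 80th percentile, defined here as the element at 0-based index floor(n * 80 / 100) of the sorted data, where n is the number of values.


The dataset has n = 11 elements.
Index = floor(11 * 80 / 100) = floor(880 / 100) = floor(8.8) = 8
Counting from index 0 in the sorted data, the element at index 8 is 68.
Final answer: 68


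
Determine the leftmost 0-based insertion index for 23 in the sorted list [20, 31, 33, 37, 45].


List is sorted: [20, 31, 33, 37, 45]
We need the leftmost position where 23 can be inserted, i.e. the first index whose element is >= 23 (or the end of the list if none is).
Binary search with low=0, high=5 (0-based indices):
  low=0, high=5, mid=2: a[2]=33 >= 23, so high = 2
  low=0, high=2, mid=1: a[1]=31 >= 23, so high = 1
  low=0, high=1, mid=0: a[0]=20 < 23, so low = 1
Now low = high = 1, so the insertion index is 1.
Final answer: 1


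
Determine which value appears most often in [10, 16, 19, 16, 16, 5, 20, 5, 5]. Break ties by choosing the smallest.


Count the frequency of each value:
  5 appears 3 time(s)
  10 appears 1 time(s)
  16 appears 3 time(s)
  19 appears 1 time(s)
  20 appears 1 time(s)
Maximum frequency is 3.
Values reaching that frequency: [5, 16]; the smallest is 5.
Final answer: 5


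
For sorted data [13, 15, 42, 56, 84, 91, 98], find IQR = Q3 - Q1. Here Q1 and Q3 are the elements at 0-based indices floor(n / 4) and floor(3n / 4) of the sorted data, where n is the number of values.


The data has n = 7 elements.
Q1 index = floor(7 / 4) = floor(1.75) = 1; Q3 index = floor(3 * 7 / 4) = floor(5.25) = 5
Q1 = element at index 1 = 15
Q3 = element at index 5 = 91
IQR = 91 - 15 = 76
Final answer: 76


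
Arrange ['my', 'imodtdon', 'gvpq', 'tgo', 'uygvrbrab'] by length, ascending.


Compute lengths:
  'my' has length 2
  'imodtdon' has length 8
  'gvpq' has length 4
  'tgo' has length 3
  'uygvrbrab' has length 9
Lengths in increasing order: 2 < 3 < 4 < 8 < 9
Listing the words in that order gives the answer.
Final answer: ['my', 'tgo', 'gvpq', 'imodtdon', 'uygvrbrab']


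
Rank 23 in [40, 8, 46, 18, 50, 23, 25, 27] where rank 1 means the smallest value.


Sort ascending: [8, 18, 23, 25, 27, 40, 46, 50]
Find 23 in the sorted list.
23 is at position 3 (1-indexed).
Final answer: 3


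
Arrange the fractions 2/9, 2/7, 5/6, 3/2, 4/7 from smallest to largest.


Convert to decimal for comparison:
  2/9 = 0.2222
  2/7 = 0.2857
  5/6 = 0.8333
  3/2 = 1.5
  4/7 = 0.5714
Decimals in increasing order: 0.2222 < 0.2857 < 0.5714 < 0.8333 < 1.5
Writing each back as its fraction gives the sorted order.
Final answer: 2/9, 2/7, 4/7, 5/6, 3/2


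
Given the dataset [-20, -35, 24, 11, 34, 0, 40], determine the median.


First, sort the list: [-35, -20, 0, 11, 24, 34, 40]
The list has 7 elements (odd count).
The middle index is 3 (0-based), and the element there is 11.
Final answer: 11


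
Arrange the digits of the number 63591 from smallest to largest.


The number 63591 has digits: 6, 3, 5, 9, 1
Sorted: 1, 3, 5, 6, 9
Joining the sorted digits gives the result.
Final answer: 13569


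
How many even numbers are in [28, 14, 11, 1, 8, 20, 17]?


Check each element:
  28 is even
  14 is even
  11 is odd
  1 is odd
  8 is even
  20 is even
  17 is odd
Evens: [28, 14, 8, 20]
Count of evens = 4
Final answer: 4


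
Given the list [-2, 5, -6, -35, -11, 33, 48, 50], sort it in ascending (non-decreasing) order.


Original list: [-2, 5, -6, -35, -11, 33, 48, 50]
Repeatedly take the smallest remaining element:
  Remaining [-2, 5, -6, -35, -11, 33, 48, 50] -> smallest is -35
  Remaining [-2, 5, -6, -11, 33, 48, 50] -> smallest is -11
  Remaining [-2, 5, -6, 33, 48, 50] -> smallest is -6
  Remaining [-2, 5, 33, 48, 50] -> smallest is -2
  Remaining [5, 33, 48, 50] -> smallest is 5
  Remaining [33, 48, 50] -> smallest is 33
  Remaining [48, 50] -> smallest is 48
  Remaining [50] -> smallest is 50
Collecting the picks in order gives the sorted list.
Final answer: [-35, -11, -6, -2, 5, 33, 48, 50]


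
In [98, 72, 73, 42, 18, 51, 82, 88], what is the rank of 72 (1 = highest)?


Sort descending: [98, 88, 82, 73, 72, 51, 42, 18]
Find 72 in the sorted list.
72 is at position 5.
Final answer: 5


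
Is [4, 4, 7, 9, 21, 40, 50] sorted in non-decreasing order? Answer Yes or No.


Check consecutive pairs:
  4 <= 4? True
  4 <= 7? True
  7 <= 9? True
  9 <= 21? True
  21 <= 40? True
  40 <= 50? True
Every consecutive pair is in order, so the list is non-decreasing.
Final answer: Yes


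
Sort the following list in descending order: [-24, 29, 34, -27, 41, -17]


Original list: [-24, 29, 34, -27, 41, -17]
Repeatedly take the largest remaining element:
  Remaining [-24, 29, 34, -27, 41, -17] -> largest is 41
  Remaining [-24, 29, 34, -27, -17] -> largest is 34
  Remaining [-24, 29, -27, -17] -> largest is 29
  Remaining [-24, -27, -17] -> largest is -17
  Remaining [-24, -27] -> largest is -24
  Remaining [-27] -> largest is -27
Collecting the picks in order gives the descending list.
Final answer: [41, 34, 29, -17, -24, -27]


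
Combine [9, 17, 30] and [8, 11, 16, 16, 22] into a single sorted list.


List A: [9, 17, 30]
List B: [8, 11, 16, 16, 22]
Repeatedly compare the front elements and take the smaller:
  9 vs 8 -> take 8
  9 vs 11 -> take 9
  17 vs 11 -> take 11
  17 vs 16 -> take 16
  17 vs 16 -> take 16
  17 vs 22 -> take 17
  30 vs 22 -> take 22
  B is exhausted; append the rest of A: [30]
Final answer: [8, 9, 11, 16, 16, 17, 22, 30]


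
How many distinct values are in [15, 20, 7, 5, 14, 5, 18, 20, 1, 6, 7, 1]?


List all unique values:
Distinct values: [1, 5, 6, 7, 14, 15, 18, 20]
Count = 8
Final answer: 8


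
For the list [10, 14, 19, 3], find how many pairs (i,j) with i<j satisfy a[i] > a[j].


For each element, count the later elements that are smaller than it:
  10 (index 0): smaller elements after it = [3] -> 1
  14 (index 1): smaller elements after it = [3] -> 1
  19 (index 2): smaller elements after it = [3] -> 1
Total inversions = 1 + 1 + 1 = 3
Final answer: 3


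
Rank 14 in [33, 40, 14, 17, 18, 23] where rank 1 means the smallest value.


Sort ascending: [14, 17, 18, 23, 33, 40]
Find 14 in the sorted list.
14 is at position 1 (1-indexed).
Final answer: 1


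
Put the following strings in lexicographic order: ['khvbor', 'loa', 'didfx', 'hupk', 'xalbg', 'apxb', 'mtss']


Compare strings character by character (the first differing letter decides):
  'apxb' < 'didfx' since 'a' < 'd' at position 1
  'didfx' < 'hupk' since 'd' < 'h' at position 1
  'hupk' < 'khvbor' since 'h' < 'k' at position 1
  'khvbor' < 'loa' since 'k' < 'l' at position 1
  'loa' < 'mtss' since 'l' < 'm' at position 1
  'mtss' < 'xalbg' since 'm' < 'x' at position 1
Chaining these comparisons gives the alphabetical order.
Final answer: ['apxb', 'didfx', 'hupk', 'khvbor', 'loa', 'mtss', 'xalbg']


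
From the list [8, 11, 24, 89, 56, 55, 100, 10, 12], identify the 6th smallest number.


Sort ascending: [8, 10, 11, 12, 24, 55, 56, 89, 100]
The 6th element (1-indexed) is at index 5.
Value = 55
Final answer: 55


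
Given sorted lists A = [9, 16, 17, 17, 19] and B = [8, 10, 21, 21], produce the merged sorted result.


List A: [9, 16, 17, 17, 19]
List B: [8, 10, 21, 21]
Repeatedly compare the front elements and take the smaller:
  9 vs 8 -> take 8
  9 vs 10 -> take 9
  16 vs 10 -> take 10
  16 vs 21 -> take 16
  17 vs 21 -> take 17
  17 vs 21 -> take 17
  19 vs 21 -> take 19
  A is exhausted; append the rest of B: [21, 21]
Final answer: [8, 9, 10, 16, 17, 17, 19, 21, 21]


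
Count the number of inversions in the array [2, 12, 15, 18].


For each element, count the later elements that are smaller than it:
  2 (index 0): smaller elements after it = [] -> 0
  12 (index 1): smaller elements after it = [] -> 0
  15 (index 2): smaller elements after it = [] -> 0
Total inversions = 0 + 0 + 0 = 0
Final answer: 0


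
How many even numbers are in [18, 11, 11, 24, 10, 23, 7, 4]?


Check each element:
  18 is even
  11 is odd
  11 is odd
  24 is even
  10 is even
  23 is odd
  7 is odd
  4 is even
Evens: [18, 24, 10, 4]
Count of evens = 4
Final answer: 4


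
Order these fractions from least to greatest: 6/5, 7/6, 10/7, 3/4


Convert to decimal for comparison:
  6/5 = 1.2
  7/6 = 1.1667
  10/7 = 1.4286
  3/4 = 0.75
Decimals in increasing order: 0.75 < 1.1667 < 1.2 < 1.4286
Writing each back as its fraction gives the sorted order.
Final answer: 3/4, 7/6, 6/5, 10/7


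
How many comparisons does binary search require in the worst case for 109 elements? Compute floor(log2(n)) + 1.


Binary search halves the search space each step.
Maximum comparisons = floor(log2(109)) + 1
log2(109) = 6.7682
floor(log2(109)) = 6, so 6 + 1 = 7
Final answer: 7


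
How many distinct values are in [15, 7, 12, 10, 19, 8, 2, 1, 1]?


List all unique values:
Distinct values: [1, 2, 7, 8, 10, 12, 15, 19]
Count = 8
Final answer: 8


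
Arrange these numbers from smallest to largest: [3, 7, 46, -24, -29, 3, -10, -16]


Original list: [3, 7, 46, -24, -29, 3, -10, -16]
Repeatedly take the smallest remaining element:
  Remaining [3, 7, 46, -24, -29, 3, -10, -16] -> smallest is -29
  Remaining [3, 7, 46, -24, 3, -10, -16] -> smallest is -24
  Remaining [3, 7, 46, 3, -10, -16] -> smallest is -16
  Remaining [3, 7, 46, 3, -10] -> smallest is -10
  Remaining [3, 7, 46, 3] -> smallest is 3
  Remaining [7, 46, 3] -> smallest is 3
  Remaining [7, 46] -> smallest is 7
  Remaining [46] -> smallest is 46
Collecting the picks in order gives the sorted list.
Final answer: [-29, -24, -16, -10, 3, 3, 7, 46]


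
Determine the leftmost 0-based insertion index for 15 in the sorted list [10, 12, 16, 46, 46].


List is sorted: [10, 12, 16, 46, 46]
We need the leftmost position where 15 can be inserted, i.e. the first index whose element is >= 15 (or the end of the list if none is).
Binary search with low=0, high=5 (0-based indices):
  low=0, high=5, mid=2: a[2]=16 >= 15, so high = 2
  low=0, high=2, mid=1: a[1]=12 < 15, so low = 2
Now low = high = 2, so the insertion index is 2.
Final answer: 2


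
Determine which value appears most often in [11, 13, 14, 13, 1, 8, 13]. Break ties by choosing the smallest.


Count the frequency of each value:
  1 appears 1 time(s)
  8 appears 1 time(s)
  11 appears 1 time(s)
  13 appears 3 time(s)
  14 appears 1 time(s)
Maximum frequency is 3.
Only 13 reaches that frequency, so it is the mode.
Final answer: 13


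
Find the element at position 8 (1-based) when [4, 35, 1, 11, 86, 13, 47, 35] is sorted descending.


Sort descending: [86, 47, 35, 35, 13, 11, 4, 1]
The 8th element (1-indexed) is at index 7.
Value = 1
Final answer: 1


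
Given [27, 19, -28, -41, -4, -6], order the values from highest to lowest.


Original list: [27, 19, -28, -41, -4, -6]
Repeatedly take the largest remaining element:
  Remaining [27, 19, -28, -41, -4, -6] -> largest is 27
  Remaining [19, -28, -41, -4, -6] -> largest is 19
  Remaining [-28, -41, -4, -6] -> largest is -4
  Remaining [-28, -41, -6] -> largest is -6
  Remaining [-28, -41] -> largest is -28
  Remaining [-41] -> largest is -41
Collecting the picks in order gives the descending list.
Final answer: [27, 19, -4, -6, -28, -41]


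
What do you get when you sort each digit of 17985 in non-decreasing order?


The number 17985 has digits: 1, 7, 9, 8, 5
Sorted: 1, 5, 7, 8, 9
Joining the sorted digits gives the result.
Final answer: 15789
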